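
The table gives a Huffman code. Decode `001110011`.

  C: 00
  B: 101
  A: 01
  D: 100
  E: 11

Read left to right; each codeword is recognised as soon as it completes (prefix code):
  00→C | 11→E | 100→D | 11→E
Decoded message: CEDE

CEDE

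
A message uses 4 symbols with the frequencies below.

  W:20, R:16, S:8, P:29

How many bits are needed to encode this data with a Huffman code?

Greedily combine the two least-frequent nodes:
combine S(8), R(16) → 24
combine W(20), 24 → 44
combine P(29), 44 → 73
Each symbol's bit-cost is frequency × depth; summing gives 141 bits (equivalently 24 + 44 + 73).

141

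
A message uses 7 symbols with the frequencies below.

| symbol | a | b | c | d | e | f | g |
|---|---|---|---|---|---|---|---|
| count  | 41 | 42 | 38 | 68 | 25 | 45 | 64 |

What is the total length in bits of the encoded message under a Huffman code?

Greedily combine the two least-frequent nodes:
e(25) + c(38) → 63
a(41) + b(42) → 83
f(45) + 63 → 108
g(64) + d(68) → 132
83 + 108 → 191
132 + 191 → 323
Total encoded bits = sum of merged weights = 63 + 83 + 108 + 132 + 191 + 323 = 900.

900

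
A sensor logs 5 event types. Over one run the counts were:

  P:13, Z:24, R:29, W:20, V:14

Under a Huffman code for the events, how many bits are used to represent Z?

Huffman merges, smallest pair first:
merge P(13) and V(14): 27
merge W(20) and Z(24): 44
merge 27 and R(29): 56
merge 44 and 56: 100
Z sits 2 levels below the root, so its codeword is 2 bits.

2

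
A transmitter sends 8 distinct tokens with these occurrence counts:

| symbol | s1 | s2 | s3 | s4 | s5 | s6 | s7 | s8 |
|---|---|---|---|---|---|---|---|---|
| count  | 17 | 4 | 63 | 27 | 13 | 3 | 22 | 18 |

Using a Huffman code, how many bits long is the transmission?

Build the Huffman tree bottom-up:
combine s6(3), s2(4) → 7
combine 7, s5(13) → 20
combine s1(17), s8(18) → 35
combine 20, s7(22) → 42
combine s4(27), 35 → 62
combine 42, 62 → 104
combine s3(63), 104 → 167
Each symbol's bit-cost is frequency × depth; summing gives 437 bits (equivalently 7 + 20 + 35 + 42 + 62 + 104 + 167).

437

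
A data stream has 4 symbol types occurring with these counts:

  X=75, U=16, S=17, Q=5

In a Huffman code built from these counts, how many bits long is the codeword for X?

Repeatedly merge the two smallest:
Q(5) + U(16) → 21
S(17) + 21 → 38
38 + X(75) → 113
X sits one level below the root: a 1-bit codeword.

1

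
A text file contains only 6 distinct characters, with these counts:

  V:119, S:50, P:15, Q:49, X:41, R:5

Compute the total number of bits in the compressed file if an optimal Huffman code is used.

Greedily combine the two least-frequent nodes:
combine R(5), P(15) → 20
combine 20, X(41) → 61
combine Q(49), S(50) → 99
combine 61, 99 → 160
combine V(119), 160 → 279
The encoded length is the sum of every internal node's weight: 20 + 61 + 99 + 160 + 279 = 619 bits.

619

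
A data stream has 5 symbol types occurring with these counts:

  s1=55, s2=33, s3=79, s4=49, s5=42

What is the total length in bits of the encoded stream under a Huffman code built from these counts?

591

Build the Huffman tree bottom-up:
combine s2(33), s5(42) → 75
combine s4(49), s1(55) → 104
combine 75, s3(79) → 154
combine 104, 154 → 258
The encoded length is the sum of every internal node's weight: 75 + 104 + 154 + 258 = 591 bits.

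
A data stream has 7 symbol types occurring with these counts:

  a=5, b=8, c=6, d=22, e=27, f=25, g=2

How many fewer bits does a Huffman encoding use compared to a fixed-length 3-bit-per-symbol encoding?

54

Fixed-length: 3 bits × 95 symbols = 285 bits.
Huffman merges:
merge g(2) and a(5): 7
merge c(6) and 7: 13
merge b(8) and 13: 21
merge 21 and d(22): 43
merge f(25) and e(27): 52
merge 43 and 52: 95
Huffman total = 7 + 13 + 21 + 43 + 52 + 95 = 231 bits.
Saving = 285 − 231 = 54 bits.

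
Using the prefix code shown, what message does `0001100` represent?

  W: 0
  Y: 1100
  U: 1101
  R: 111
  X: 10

WWWY

Read left to right; each codeword is recognised as soon as it completes (prefix code):
  0→W | 0→W | 0→W | 1100→Y
Decoded message: WWWY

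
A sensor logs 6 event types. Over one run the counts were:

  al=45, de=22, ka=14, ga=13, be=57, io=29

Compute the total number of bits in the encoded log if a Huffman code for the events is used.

436

Merge the two smallest weights repeatedly:
ga(13) + ka(14) → 27
de(22) + 27 → 49
io(29) + al(45) → 74
49 + be(57) → 106
74 + 106 → 180
Each symbol's bit-cost is frequency × depth; summing gives 436 bits (equivalently 27 + 49 + 74 + 106 + 180).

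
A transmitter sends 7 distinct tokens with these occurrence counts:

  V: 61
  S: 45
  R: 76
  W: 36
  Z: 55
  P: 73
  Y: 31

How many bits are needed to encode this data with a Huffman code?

1049

Build the Huffman tree bottom-up:
combine Y(31), W(36) → 67
combine S(45), Z(55) → 100
combine V(61), 67 → 128
combine P(73), R(76) → 149
combine 100, 128 → 228
combine 149, 228 → 377
The encoded length is the sum of every internal node's weight: 67 + 100 + 128 + 149 + 228 + 377 = 1049 bits.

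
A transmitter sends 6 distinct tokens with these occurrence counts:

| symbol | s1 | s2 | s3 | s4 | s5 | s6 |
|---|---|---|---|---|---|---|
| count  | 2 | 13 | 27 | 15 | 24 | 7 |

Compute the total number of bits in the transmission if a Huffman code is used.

Merge the two smallest weights repeatedly:
s1(2) + s6(7) → 9
9 + s2(13) → 22
s4(15) + 22 → 37
s5(24) + s3(27) → 51
37 + 51 → 88
Total encoded bits = sum of merged weights = 9 + 22 + 37 + 51 + 88 = 207.

207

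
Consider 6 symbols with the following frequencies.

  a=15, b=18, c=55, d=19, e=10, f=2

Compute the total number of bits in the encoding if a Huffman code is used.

Greedily combine the two least-frequent nodes:
merge f(2) and e(10): 12
merge 12 and a(15): 27
merge b(18) and d(19): 37
merge 27 and 37: 64
merge c(55) and 64: 119
Total encoded bits = sum of merged weights = 12 + 27 + 37 + 64 + 119 = 259.

259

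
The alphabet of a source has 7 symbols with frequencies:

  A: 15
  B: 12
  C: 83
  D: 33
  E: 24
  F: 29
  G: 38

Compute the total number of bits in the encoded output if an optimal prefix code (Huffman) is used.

608

Greedily combine the two least-frequent nodes:
B(12) + A(15) → 27
E(24) + 27 → 51
F(29) + D(33) → 62
G(38) + 51 → 89
62 + C(83) → 145
89 + 145 → 234
Each symbol's bit-cost is frequency × depth; summing gives 608 bits (equivalently 27 + 51 + 62 + 89 + 145 + 234).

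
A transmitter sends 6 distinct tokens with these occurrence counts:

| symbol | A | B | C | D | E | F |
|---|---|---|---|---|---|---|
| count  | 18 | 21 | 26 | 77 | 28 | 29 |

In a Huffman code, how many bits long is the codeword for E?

Build the tree from the bottom:
A(18) + B(21) → 39
C(26) + E(28) → 54
F(29) + 39 → 68
54 + 68 → 122
D(77) + 122 → 199
E's leaf is at depth 3, giving a 3-bit codeword.

3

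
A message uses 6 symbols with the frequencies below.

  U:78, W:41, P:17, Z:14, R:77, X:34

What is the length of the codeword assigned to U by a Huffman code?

2

Huffman merges, smallest pair first:
Z(14) + P(17) → 31
31 + X(34) → 65
W(41) + 65 → 106
R(77) + U(78) → 155
106 + 155 → 261
U sits 2 levels below the root, so its codeword is 2 bits.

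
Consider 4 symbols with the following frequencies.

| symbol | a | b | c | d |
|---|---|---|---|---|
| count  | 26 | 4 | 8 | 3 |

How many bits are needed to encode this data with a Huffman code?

Greedily combine the two least-frequent nodes:
combine d(3), b(4) → 7
combine 7, c(8) → 15
combine 15, a(26) → 41
Each symbol's bit-cost is frequency × depth; summing gives 63 bits (equivalently 7 + 15 + 41).

63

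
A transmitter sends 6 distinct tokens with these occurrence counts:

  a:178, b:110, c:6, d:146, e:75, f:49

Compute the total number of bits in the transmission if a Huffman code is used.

Greedily combine the two least-frequent nodes:
merge c(6) and f(49): 55
merge 55 and e(75): 130
merge b(110) and 130: 240
merge d(146) and a(178): 324
merge 240 and 324: 564
Each symbol's bit-cost is frequency × depth; summing gives 1313 bits (equivalently 55 + 130 + 240 + 324 + 564).

1313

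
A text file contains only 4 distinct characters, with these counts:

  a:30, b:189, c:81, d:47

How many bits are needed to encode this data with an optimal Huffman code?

582

Build the Huffman tree bottom-up:
a(30) + d(47) → 77
77 + c(81) → 158
158 + b(189) → 347
Each symbol's bit-cost is frequency × depth; summing gives 582 bits (equivalently 77 + 158 + 347).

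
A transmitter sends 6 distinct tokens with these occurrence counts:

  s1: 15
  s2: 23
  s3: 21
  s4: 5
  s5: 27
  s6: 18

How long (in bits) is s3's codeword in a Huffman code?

2

Repeatedly merge the two smallest:
merge s4(5) and s1(15): 20
merge s6(18) and 20: 38
merge s3(21) and s2(23): 44
merge s5(27) and 38: 65
merge 44 and 65: 109
The subtree containing s3 is merged 2 times, so code length = 2.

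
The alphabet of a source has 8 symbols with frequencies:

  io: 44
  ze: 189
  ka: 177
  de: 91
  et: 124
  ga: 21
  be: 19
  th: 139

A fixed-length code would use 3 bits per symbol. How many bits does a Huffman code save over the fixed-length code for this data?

Fixed-length: 3 bits × 804 symbols = 2412 bits.
Huffman merges:
combine be(19), ga(21) → 40
combine 40, io(44) → 84
combine 84, de(91) → 175
combine et(124), th(139) → 263
combine 175, ka(177) → 352
combine ze(189), 263 → 452
combine 352, 452 → 804
Huffman total = 40 + 84 + 175 + 263 + 352 + 452 + 804 = 2170 bits.
Saving = 2412 − 2170 = 242 bits.

242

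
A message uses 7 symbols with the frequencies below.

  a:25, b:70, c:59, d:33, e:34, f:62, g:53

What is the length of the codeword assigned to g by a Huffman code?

Huffman merges, smallest pair first:
combine a(25), d(33) → 58
combine e(34), g(53) → 87
combine 58, c(59) → 117
combine f(62), b(70) → 132
combine 87, 117 → 204
combine 132, 204 → 336
g's leaf is at depth 3, giving a 3-bit codeword.

3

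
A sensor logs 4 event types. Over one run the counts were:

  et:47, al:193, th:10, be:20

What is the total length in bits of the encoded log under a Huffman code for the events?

Build the Huffman tree bottom-up:
combine th(10), be(20) → 30
combine 30, et(47) → 77
combine 77, al(193) → 270
Total encoded bits = sum of merged weights = 30 + 77 + 270 = 377.

377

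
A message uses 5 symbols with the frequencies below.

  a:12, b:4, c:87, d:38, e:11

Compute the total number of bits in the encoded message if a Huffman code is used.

259

Build the Huffman tree bottom-up:
merge b(4) and e(11): 15
merge a(12) and 15: 27
merge 27 and d(38): 65
merge 65 and c(87): 152
The encoded length is the sum of every internal node's weight: 15 + 27 + 65 + 152 = 259 bits.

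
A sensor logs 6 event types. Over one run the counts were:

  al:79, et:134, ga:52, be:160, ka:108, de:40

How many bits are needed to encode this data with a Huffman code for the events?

Greedily combine the two least-frequent nodes:
de(40) + ga(52) → 92
al(79) + 92 → 171
ka(108) + et(134) → 242
be(160) + 171 → 331
242 + 331 → 573
Each symbol's bit-cost is frequency × depth; summing gives 1409 bits (equivalently 92 + 171 + 242 + 331 + 573).

1409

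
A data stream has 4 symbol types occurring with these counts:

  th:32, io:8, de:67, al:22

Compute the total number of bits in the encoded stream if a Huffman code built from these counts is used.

221

Merge the two smallest weights repeatedly:
io(8) + al(22) → 30
30 + th(32) → 62
62 + de(67) → 129
The encoded length is the sum of every internal node's weight: 30 + 62 + 129 = 221 bits.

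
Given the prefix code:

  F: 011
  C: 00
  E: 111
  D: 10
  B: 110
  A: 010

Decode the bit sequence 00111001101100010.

CECBBCD

Read left to right; each codeword is recognised as soon as it completes (prefix code):
  00→C | 111→E | 00→C | 110→B | 110→B | 00→C | 10→D
Decoded message: CECBBCD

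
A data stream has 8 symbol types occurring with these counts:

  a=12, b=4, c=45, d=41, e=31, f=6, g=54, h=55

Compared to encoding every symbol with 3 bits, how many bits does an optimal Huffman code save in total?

Fixed-length: 3 bits × 248 symbols = 744 bits.
Huffman merges:
merge b(4) and f(6): 10
merge 10 and a(12): 22
merge 22 and e(31): 53
merge d(41) and c(45): 86
merge 53 and g(54): 107
merge h(55) and 86: 141
merge 107 and 141: 248
Huffman total = 10 + 22 + 53 + 86 + 107 + 141 + 248 = 667 bits.
Saving = 744 − 667 = 77 bits.

77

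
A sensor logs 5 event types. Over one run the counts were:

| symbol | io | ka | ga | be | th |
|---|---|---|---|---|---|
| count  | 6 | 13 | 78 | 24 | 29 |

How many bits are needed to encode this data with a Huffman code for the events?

284

Greedily combine the two least-frequent nodes:
merge io(6) and ka(13): 19
merge 19 and be(24): 43
merge th(29) and 43: 72
merge 72 and ga(78): 150
The encoded length is the sum of every internal node's weight: 19 + 43 + 72 + 150 = 284 bits.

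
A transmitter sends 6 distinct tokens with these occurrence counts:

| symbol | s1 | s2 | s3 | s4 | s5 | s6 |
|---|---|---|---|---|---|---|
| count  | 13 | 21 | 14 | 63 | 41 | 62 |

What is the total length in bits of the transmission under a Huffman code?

Merge the two smallest weights repeatedly:
combine s1(13), s3(14) → 27
combine s2(21), 27 → 48
combine s5(41), 48 → 89
combine s6(62), s4(63) → 125
combine 89, 125 → 214
The encoded length is the sum of every internal node's weight: 27 + 48 + 89 + 125 + 214 = 503 bits.

503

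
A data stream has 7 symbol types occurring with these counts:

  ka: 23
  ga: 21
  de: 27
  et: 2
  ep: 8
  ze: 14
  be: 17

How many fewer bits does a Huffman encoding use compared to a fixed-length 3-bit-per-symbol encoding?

Fixed-length: 3 bits × 112 symbols = 336 bits.
Huffman merges:
et(2) + ep(8) → 10
10 + ze(14) → 24
be(17) + ga(21) → 38
ka(23) + 24 → 47
de(27) + 38 → 65
47 + 65 → 112
Huffman total = 10 + 24 + 38 + 47 + 65 + 112 = 296 bits.
Saving = 336 − 296 = 40 bits.

40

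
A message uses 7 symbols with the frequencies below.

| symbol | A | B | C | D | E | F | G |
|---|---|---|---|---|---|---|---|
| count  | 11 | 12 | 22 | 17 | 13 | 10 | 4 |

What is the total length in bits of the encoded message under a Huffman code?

Greedily combine the two least-frequent nodes:
merge G(4) and F(10): 14
merge A(11) and B(12): 23
merge E(13) and 14: 27
merge D(17) and C(22): 39
merge 23 and 27: 50
merge 39 and 50: 89
Total encoded bits = sum of merged weights = 14 + 23 + 27 + 39 + 50 + 89 = 242.

242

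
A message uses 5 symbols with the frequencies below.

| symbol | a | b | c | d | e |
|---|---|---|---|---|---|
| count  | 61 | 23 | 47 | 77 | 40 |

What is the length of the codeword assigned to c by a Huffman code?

2

Repeatedly merge the two smallest:
b(23) + e(40) → 63
c(47) + a(61) → 108
63 + d(77) → 140
108 + 140 → 248
c's leaf is at depth 2, giving a 2-bit codeword.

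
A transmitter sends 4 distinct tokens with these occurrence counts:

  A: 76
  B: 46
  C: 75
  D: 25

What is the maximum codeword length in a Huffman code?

3

Merge the two lowest-weight nodes at each step:
merge D(25) and B(46): 71
merge 71 and C(75): 146
merge A(76) and 146: 222
Maximum depth reached is 3.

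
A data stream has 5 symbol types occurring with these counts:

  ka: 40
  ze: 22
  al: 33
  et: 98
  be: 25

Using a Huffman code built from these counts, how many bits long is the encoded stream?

Merge the two smallest weights repeatedly:
ze(22) + be(25) → 47
al(33) + ka(40) → 73
47 + 73 → 120
et(98) + 120 → 218
The encoded length is the sum of every internal node's weight: 47 + 73 + 120 + 218 = 458 bits.

458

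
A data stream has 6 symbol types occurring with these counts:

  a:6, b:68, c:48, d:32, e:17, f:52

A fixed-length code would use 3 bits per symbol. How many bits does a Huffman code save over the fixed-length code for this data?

145

Fixed-length: 3 bits × 223 symbols = 669 bits.
Huffman merges:
a(6) + e(17) → 23
23 + d(32) → 55
c(48) + f(52) → 100
55 + b(68) → 123
100 + 123 → 223
Huffman total = 23 + 55 + 100 + 123 + 223 = 524 bits.
Saving = 669 − 524 = 145 bits.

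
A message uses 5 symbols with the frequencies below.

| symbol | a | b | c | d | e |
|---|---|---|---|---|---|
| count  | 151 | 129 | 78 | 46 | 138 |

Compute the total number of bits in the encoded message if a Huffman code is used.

1208

Greedily combine the two least-frequent nodes:
combine d(46), c(78) → 124
combine 124, b(129) → 253
combine e(138), a(151) → 289
combine 253, 289 → 542
Each symbol's bit-cost is frequency × depth; summing gives 1208 bits (equivalently 124 + 253 + 289 + 542).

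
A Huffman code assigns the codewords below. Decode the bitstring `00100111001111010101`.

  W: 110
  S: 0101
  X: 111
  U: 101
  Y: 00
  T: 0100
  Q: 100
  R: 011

YQXYXUS

Read left to right; each codeword is recognised as soon as it completes (prefix code):
  00→Y | 100→Q | 111→X | 00→Y | 111→X | 101→U | 0101→S
Decoded message: YQXYXUS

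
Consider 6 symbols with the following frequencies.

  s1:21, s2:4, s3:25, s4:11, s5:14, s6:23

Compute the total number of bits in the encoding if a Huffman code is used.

240

Build the Huffman tree bottom-up:
merge s2(4) and s4(11): 15
merge s5(14) and 15: 29
merge s1(21) and s6(23): 44
merge s3(25) and 29: 54
merge 44 and 54: 98
The encoded length is the sum of every internal node's weight: 15 + 29 + 44 + 54 + 98 = 240 bits.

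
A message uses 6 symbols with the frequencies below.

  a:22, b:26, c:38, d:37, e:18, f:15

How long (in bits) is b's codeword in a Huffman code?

3

Repeatedly merge the two smallest:
combine f(15), e(18) → 33
combine a(22), b(26) → 48
combine 33, d(37) → 70
combine c(38), 48 → 86
combine 70, 86 → 156
b's leaf is at depth 3, giving a 3-bit codeword.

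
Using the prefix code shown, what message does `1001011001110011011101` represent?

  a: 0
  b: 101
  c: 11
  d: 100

dbdcdcacb

Read left to right; each codeword is recognised as soon as it completes (prefix code):
  100→d | 101→b | 100→d | 11→c | 100→d | 11→c | 0→a | 11→c | 101→b
Decoded message: dbdcdcacb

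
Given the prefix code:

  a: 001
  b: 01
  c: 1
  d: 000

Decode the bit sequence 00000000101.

Read left to right; each codeword is recognised as soon as it completes (prefix code):
  000→d | 000→d | 001→a | 01→b
Decoded message: ddab

ddab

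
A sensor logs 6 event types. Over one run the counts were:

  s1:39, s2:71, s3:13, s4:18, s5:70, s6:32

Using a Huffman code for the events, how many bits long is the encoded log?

580

Merge the two smallest weights repeatedly:
merge s3(13) and s4(18): 31
merge 31 and s6(32): 63
merge s1(39) and 63: 102
merge s5(70) and s2(71): 141
merge 102 and 141: 243
Total encoded bits = sum of merged weights = 31 + 63 + 102 + 141 + 243 = 580.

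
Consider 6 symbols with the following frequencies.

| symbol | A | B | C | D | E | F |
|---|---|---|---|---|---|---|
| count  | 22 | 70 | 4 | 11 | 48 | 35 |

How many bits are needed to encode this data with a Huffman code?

Merge the two smallest weights repeatedly:
merge C(4) and D(11): 15
merge 15 and A(22): 37
merge F(35) and 37: 72
merge E(48) and B(70): 118
merge 72 and 118: 190
Each symbol's bit-cost is frequency × depth; summing gives 432 bits (equivalently 15 + 37 + 72 + 118 + 190).

432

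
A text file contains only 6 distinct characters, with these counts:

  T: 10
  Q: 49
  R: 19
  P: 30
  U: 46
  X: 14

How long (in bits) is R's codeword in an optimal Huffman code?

Repeatedly merge the two smallest:
T(10) + X(14) → 24
R(19) + 24 → 43
P(30) + 43 → 73
U(46) + Q(49) → 95
73 + 95 → 168
R's leaf is at depth 3, giving a 3-bit codeword.

3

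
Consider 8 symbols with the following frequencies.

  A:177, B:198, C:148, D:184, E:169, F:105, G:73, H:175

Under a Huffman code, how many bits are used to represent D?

3

Huffman merges, smallest pair first:
G(73) + F(105) → 178
C(148) + E(169) → 317
H(175) + A(177) → 352
178 + D(184) → 362
B(198) + 317 → 515
352 + 362 → 714
515 + 714 → 1229
The subtree containing D is merged 3 times, so code length = 3.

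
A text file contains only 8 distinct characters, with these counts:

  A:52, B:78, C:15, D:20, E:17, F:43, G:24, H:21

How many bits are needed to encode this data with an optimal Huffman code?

753

Merge the two smallest weights repeatedly:
C(15) + E(17) → 32
D(20) + H(21) → 41
G(24) + 32 → 56
41 + F(43) → 84
A(52) + 56 → 108
B(78) + 84 → 162
108 + 162 → 270
Total encoded bits = sum of merged weights = 32 + 41 + 56 + 84 + 108 + 162 + 270 = 753.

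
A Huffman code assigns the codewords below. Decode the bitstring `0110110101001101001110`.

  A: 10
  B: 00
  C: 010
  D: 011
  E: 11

Read left to right; each codeword is recognised as soon as it completes (prefix code):
  011→D | 011→D | 010→C | 10→A | 011→D | 010→C | 011→D | 10→A
Decoded message: DDCADCDA

DDCADCDA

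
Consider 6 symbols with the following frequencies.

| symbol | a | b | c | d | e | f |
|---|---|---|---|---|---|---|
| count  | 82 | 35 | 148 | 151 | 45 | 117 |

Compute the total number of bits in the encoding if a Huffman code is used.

Merge the two smallest weights repeatedly:
merge b(35) and e(45): 80
merge 80 and a(82): 162
merge f(117) and c(148): 265
merge d(151) and 162: 313
merge 265 and 313: 578
Total encoded bits = sum of merged weights = 80 + 162 + 265 + 313 + 578 = 1398.

1398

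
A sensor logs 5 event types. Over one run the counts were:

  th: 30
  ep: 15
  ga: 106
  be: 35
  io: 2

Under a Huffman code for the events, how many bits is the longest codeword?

Merge the two lowest-weight nodes at each step:
combine io(2), ep(15) → 17
combine 17, th(30) → 47
combine be(35), 47 → 82
combine 82, ga(106) → 188
Maximum depth reached is 4.

4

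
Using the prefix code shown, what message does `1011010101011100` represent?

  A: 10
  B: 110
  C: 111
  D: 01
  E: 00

ABAAACE

Read left to right; each codeword is recognised as soon as it completes (prefix code):
  10→A | 110→B | 10→A | 10→A | 10→A | 111→C | 00→E
Decoded message: ABAAACE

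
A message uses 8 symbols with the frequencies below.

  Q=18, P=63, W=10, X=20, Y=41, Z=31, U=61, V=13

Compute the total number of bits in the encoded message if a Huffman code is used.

Build the Huffman tree bottom-up:
merge W(10) and V(13): 23
merge Q(18) and X(20): 38
merge 23 and Z(31): 54
merge 38 and Y(41): 79
merge 54 and U(61): 115
merge P(63) and 79: 142
merge 115 and 142: 257
The encoded length is the sum of every internal node's weight: 23 + 38 + 54 + 79 + 115 + 142 + 257 = 708 bits.

708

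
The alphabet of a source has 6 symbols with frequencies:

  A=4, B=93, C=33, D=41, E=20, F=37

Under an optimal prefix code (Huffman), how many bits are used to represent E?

Build the tree from the bottom:
A(4) + E(20) → 24
24 + C(33) → 57
F(37) + D(41) → 78
57 + 78 → 135
B(93) + 135 → 228
E sits 4 levels below the root, so its codeword is 4 bits.

4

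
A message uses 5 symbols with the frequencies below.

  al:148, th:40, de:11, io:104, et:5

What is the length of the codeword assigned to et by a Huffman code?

4

Build the tree from the bottom:
merge et(5) and de(11): 16
merge 16 and th(40): 56
merge 56 and io(104): 160
merge al(148) and 160: 308
et's leaf is at depth 4, giving a 4-bit codeword.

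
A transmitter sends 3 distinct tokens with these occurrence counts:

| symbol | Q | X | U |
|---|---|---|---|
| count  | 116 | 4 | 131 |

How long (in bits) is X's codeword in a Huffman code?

Build the tree from the bottom:
combine X(4), Q(116) → 120
combine 120, U(131) → 251
X sits 2 levels below the root, so its codeword is 2 bits.

2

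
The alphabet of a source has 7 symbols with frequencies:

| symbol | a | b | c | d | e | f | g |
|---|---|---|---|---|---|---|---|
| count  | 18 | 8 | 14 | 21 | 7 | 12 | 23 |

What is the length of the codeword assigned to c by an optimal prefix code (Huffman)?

Huffman merges, smallest pair first:
merge e(7) and b(8): 15
merge f(12) and c(14): 26
merge 15 and a(18): 33
merge d(21) and g(23): 44
merge 26 and 33: 59
merge 44 and 59: 103
c sits 3 levels below the root, so its codeword is 3 bits.

3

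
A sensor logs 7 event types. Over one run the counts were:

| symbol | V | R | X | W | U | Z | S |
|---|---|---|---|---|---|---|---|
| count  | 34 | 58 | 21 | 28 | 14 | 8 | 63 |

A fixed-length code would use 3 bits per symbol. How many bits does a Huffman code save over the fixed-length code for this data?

Fixed-length: 3 bits × 226 symbols = 678 bits.
Huffman merges:
combine Z(8), U(14) → 22
combine X(21), 22 → 43
combine W(28), V(34) → 62
combine 43, R(58) → 101
combine 62, S(63) → 125
combine 101, 125 → 226
Huffman total = 22 + 43 + 62 + 101 + 125 + 226 = 579 bits.
Saving = 678 − 579 = 99 bits.

99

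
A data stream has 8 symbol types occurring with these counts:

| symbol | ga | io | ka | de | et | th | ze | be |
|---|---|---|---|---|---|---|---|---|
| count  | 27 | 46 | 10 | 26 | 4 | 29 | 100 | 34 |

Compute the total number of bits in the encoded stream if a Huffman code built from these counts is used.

Merge the two smallest weights repeatedly:
et(4) + ka(10) → 14
14 + de(26) → 40
ga(27) + th(29) → 56
be(34) + 40 → 74
io(46) + 56 → 102
74 + ze(100) → 174
102 + 174 → 276
Each symbol's bit-cost is frequency × depth; summing gives 736 bits (equivalently 14 + 40 + 56 + 74 + 102 + 174 + 276).

736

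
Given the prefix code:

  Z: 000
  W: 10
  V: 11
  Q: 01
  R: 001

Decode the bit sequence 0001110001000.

Read left to right; each codeword is recognised as soon as it completes (prefix code):
  000→Z | 11→V | 10→W | 001→R | 000→Z
Decoded message: ZVWRZ

ZVWRZ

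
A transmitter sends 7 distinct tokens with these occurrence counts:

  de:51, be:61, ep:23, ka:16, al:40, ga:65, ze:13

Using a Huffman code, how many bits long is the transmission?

Greedily combine the two least-frequent nodes:
merge ze(13) and ka(16): 29
merge ep(23) and 29: 52
merge al(40) and de(51): 91
merge 52 and be(61): 113
merge ga(65) and 91: 156
merge 113 and 156: 269
The encoded length is the sum of every internal node's weight: 29 + 52 + 91 + 113 + 156 + 269 = 710 bits.

710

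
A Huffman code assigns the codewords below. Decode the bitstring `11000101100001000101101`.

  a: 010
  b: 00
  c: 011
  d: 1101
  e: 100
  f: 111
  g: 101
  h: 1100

hahbead

Read left to right; each codeword is recognised as soon as it completes (prefix code):
  1100→h | 010→a | 1100→h | 00→b | 100→e | 010→a | 1101→d
Decoded message: hahbead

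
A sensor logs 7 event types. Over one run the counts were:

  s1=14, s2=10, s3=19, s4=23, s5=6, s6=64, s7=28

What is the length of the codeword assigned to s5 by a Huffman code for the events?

5

Huffman merges, smallest pair first:
combine s5(6), s2(10) → 16
combine s1(14), 16 → 30
combine s3(19), s4(23) → 42
combine s7(28), 30 → 58
combine 42, 58 → 100
combine s6(64), 100 → 164
s5's leaf is at depth 5, giving a 5-bit codeword.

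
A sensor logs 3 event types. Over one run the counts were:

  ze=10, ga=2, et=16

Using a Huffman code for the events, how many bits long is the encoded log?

40

Build the Huffman tree bottom-up:
ga(2) + ze(10) → 12
12 + et(16) → 28
Total encoded bits = sum of merged weights = 12 + 28 = 40.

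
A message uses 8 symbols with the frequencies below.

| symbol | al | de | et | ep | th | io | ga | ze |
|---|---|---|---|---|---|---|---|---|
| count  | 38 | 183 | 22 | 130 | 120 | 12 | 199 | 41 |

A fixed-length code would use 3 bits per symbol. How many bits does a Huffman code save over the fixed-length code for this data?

293

Fixed-length: 3 bits × 745 symbols = 2235 bits.
Huffman merges:
combine io(12), et(22) → 34
combine 34, al(38) → 72
combine ze(41), 72 → 113
combine 113, th(120) → 233
combine ep(130), de(183) → 313
combine ga(199), 233 → 432
combine 313, 432 → 745
Huffman total = 34 + 72 + 113 + 233 + 313 + 432 + 745 = 1942 bits.
Saving = 2235 − 1942 = 293 bits.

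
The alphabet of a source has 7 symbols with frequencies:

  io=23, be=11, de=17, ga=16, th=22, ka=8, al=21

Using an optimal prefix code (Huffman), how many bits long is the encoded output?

Build the Huffman tree bottom-up:
ka(8) + be(11) → 19
ga(16) + de(17) → 33
19 + al(21) → 40
th(22) + io(23) → 45
33 + 40 → 73
45 + 73 → 118
Each symbol's bit-cost is frequency × depth; summing gives 328 bits (equivalently 19 + 33 + 40 + 45 + 73 + 118).

328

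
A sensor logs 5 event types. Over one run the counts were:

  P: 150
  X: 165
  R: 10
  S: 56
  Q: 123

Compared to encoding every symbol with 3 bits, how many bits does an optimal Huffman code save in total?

Fixed-length: 3 bits × 504 symbols = 1512 bits.
Huffman merges:
combine R(10), S(56) → 66
combine 66, Q(123) → 189
combine P(150), X(165) → 315
combine 189, 315 → 504
Huffman total = 66 + 189 + 315 + 504 = 1074 bits.
Saving = 1512 − 1074 = 438 bits.

438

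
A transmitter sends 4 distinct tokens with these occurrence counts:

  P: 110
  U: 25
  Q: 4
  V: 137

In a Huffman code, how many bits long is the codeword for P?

Huffman merges, smallest pair first:
merge Q(4) and U(25): 29
merge 29 and P(110): 139
merge V(137) and 139: 276
P sits 2 levels below the root, so its codeword is 2 bits.

2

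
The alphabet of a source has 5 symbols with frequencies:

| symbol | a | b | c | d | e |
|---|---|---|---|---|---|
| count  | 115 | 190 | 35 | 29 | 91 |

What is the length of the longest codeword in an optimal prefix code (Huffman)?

4

Merge the two lowest-weight nodes at each step:
d(29) + c(35) → 64
64 + e(91) → 155
a(115) + 155 → 270
b(190) + 270 → 460
Maximum depth reached is 4.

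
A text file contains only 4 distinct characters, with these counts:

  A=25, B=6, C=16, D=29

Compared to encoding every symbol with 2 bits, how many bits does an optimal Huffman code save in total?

7

Fixed-length: 2 bits × 76 symbols = 152 bits.
Huffman merges:
merge B(6) and C(16): 22
merge 22 and A(25): 47
merge D(29) and 47: 76
Huffman total = 22 + 47 + 76 = 145 bits.
Saving = 152 − 145 = 7 bits.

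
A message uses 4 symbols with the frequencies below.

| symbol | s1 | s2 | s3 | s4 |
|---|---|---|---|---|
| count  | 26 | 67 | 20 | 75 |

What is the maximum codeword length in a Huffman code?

3

Merge the two lowest-weight nodes at each step:
combine s3(20), s1(26) → 46
combine 46, s2(67) → 113
combine s4(75), 113 → 188
The rarest symbols sit at the bottom; the longest codeword is 3 bits.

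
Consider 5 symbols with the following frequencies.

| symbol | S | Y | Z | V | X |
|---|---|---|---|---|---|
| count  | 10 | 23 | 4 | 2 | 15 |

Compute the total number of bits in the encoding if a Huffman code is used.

107

Merge the two smallest weights repeatedly:
combine V(2), Z(4) → 6
combine 6, S(10) → 16
combine X(15), 16 → 31
combine Y(23), 31 → 54
The encoded length is the sum of every internal node's weight: 6 + 16 + 31 + 54 = 107 bits.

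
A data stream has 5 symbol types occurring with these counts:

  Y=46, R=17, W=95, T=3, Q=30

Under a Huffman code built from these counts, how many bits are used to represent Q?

Repeatedly merge the two smallest:
combine T(3), R(17) → 20
combine 20, Q(30) → 50
combine Y(46), 50 → 96
combine W(95), 96 → 191
The subtree containing Q is merged 3 times, so code length = 3.

3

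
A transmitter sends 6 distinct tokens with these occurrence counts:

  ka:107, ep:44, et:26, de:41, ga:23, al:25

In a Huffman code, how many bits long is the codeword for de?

3

Repeatedly merge the two smallest:
merge ga(23) and al(25): 48
merge et(26) and de(41): 67
merge ep(44) and 48: 92
merge 67 and 92: 159
merge ka(107) and 159: 266
de's leaf is at depth 3, giving a 3-bit codeword.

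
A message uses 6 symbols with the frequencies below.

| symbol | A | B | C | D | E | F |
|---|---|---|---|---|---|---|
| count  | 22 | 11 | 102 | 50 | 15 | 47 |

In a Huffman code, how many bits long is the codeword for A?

Huffman merges, smallest pair first:
merge B(11) and E(15): 26
merge A(22) and 26: 48
merge F(47) and 48: 95
merge D(50) and 95: 145
merge C(102) and 145: 247
The subtree containing A is merged 4 times, so code length = 4.

4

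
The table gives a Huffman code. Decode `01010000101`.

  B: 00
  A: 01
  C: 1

AABBCA

Read left to right; each codeword is recognised as soon as it completes (prefix code):
  01→A | 01→A | 00→B | 00→B | 1→C | 01→A
Decoded message: AABBCA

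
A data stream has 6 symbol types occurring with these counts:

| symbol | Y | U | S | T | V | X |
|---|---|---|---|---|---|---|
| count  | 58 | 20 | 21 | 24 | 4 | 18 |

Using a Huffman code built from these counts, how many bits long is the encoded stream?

Greedily combine the two least-frequent nodes:
merge V(4) and X(18): 22
merge U(20) and S(21): 41
merge 22 and T(24): 46
merge 41 and 46: 87
merge Y(58) and 87: 145
Each symbol's bit-cost is frequency × depth; summing gives 341 bits (equivalently 22 + 41 + 46 + 87 + 145).

341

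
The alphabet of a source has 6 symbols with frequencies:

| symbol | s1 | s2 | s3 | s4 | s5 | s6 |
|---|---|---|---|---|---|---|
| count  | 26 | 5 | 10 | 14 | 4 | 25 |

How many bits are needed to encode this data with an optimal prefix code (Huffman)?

196

Greedily combine the two least-frequent nodes:
combine s5(4), s2(5) → 9
combine 9, s3(10) → 19
combine s4(14), 19 → 33
combine s6(25), s1(26) → 51
combine 33, 51 → 84
The encoded length is the sum of every internal node's weight: 9 + 19 + 33 + 51 + 84 = 196 bits.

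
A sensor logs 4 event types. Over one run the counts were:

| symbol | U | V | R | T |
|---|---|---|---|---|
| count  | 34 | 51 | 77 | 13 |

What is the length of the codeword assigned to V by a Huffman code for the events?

Repeatedly merge the two smallest:
combine T(13), U(34) → 47
combine 47, V(51) → 98
combine R(77), 98 → 175
V's leaf is at depth 2, giving a 2-bit codeword.

2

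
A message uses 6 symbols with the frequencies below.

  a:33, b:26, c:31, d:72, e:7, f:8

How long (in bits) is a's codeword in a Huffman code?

Repeatedly merge the two smallest:
combine e(7), f(8) → 15
combine 15, b(26) → 41
combine c(31), a(33) → 64
combine 41, 64 → 105
combine d(72), 105 → 177
a sits 3 levels below the root, so its codeword is 3 bits.

3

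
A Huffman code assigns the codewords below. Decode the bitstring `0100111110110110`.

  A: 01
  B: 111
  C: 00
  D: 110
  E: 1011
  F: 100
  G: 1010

Read left to right; each codeword is recognised as soon as it completes (prefix code):
  01→A | 00→C | 111→B | 110→D | 110→D | 110→D
Decoded message: ACBDDD

ACBDDD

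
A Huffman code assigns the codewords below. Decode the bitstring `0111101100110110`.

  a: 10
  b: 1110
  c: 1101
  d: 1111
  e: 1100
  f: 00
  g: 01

gbeca

Read left to right; each codeword is recognised as soon as it completes (prefix code):
  01→g | 1110→b | 1100→e | 1101→c | 10→a
Decoded message: gbeca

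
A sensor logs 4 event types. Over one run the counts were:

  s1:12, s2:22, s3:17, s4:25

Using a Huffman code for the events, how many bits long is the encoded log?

Build the Huffman tree bottom-up:
combine s1(12), s3(17) → 29
combine s2(22), s4(25) → 47
combine 29, 47 → 76
The encoded length is the sum of every internal node's weight: 29 + 47 + 76 = 152 bits.

152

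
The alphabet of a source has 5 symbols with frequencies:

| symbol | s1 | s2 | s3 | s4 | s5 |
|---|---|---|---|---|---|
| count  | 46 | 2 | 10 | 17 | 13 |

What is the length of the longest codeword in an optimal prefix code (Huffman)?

4

Merge the two lowest-weight nodes at each step:
merge s2(2) and s3(10): 12
merge 12 and s5(13): 25
merge s4(17) and 25: 42
merge 42 and s1(46): 88
Maximum depth reached is 4.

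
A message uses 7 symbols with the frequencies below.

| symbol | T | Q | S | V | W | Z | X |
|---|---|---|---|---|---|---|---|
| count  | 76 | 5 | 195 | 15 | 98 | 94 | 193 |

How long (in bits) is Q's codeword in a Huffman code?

5

Repeatedly merge the two smallest:
combine Q(5), V(15) → 20
combine 20, T(76) → 96
combine Z(94), 96 → 190
combine W(98), 190 → 288
combine X(193), S(195) → 388
combine 288, 388 → 676
Q sits 5 levels below the root, so its codeword is 5 bits.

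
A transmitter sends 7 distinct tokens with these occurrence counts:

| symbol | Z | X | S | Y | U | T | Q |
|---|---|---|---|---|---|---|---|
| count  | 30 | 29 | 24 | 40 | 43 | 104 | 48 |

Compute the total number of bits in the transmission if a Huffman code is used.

850

Greedily combine the two least-frequent nodes:
merge S(24) and X(29): 53
merge Z(30) and Y(40): 70
merge U(43) and Q(48): 91
merge 53 and 70: 123
merge 91 and T(104): 195
merge 123 and 195: 318
Each symbol's bit-cost is frequency × depth; summing gives 850 bits (equivalently 53 + 70 + 91 + 123 + 195 + 318).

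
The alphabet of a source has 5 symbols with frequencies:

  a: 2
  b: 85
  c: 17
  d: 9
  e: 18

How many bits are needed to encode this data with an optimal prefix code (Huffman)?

216

Greedily combine the two least-frequent nodes:
a(2) + d(9) → 11
11 + c(17) → 28
e(18) + 28 → 46
46 + b(85) → 131
Total encoded bits = sum of merged weights = 11 + 28 + 46 + 131 = 216.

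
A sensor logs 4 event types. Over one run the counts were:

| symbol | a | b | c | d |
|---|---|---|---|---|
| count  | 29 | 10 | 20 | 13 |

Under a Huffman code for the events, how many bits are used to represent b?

Huffman merges, smallest pair first:
b(10) + d(13) → 23
c(20) + 23 → 43
a(29) + 43 → 72
b sits 3 levels below the root, so its codeword is 3 bits.

3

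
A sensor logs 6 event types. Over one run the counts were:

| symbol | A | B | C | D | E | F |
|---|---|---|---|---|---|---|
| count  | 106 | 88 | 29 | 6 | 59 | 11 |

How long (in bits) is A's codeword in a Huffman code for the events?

1

Repeatedly merge the two smallest:
combine D(6), F(11) → 17
combine 17, C(29) → 46
combine 46, E(59) → 105
combine B(88), 105 → 193
combine A(106), 193 → 299
A sits one level below the root: a 1-bit codeword.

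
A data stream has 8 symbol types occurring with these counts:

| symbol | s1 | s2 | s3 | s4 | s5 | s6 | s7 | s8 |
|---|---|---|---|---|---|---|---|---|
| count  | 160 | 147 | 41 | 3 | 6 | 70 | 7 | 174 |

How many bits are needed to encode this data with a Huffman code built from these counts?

1425

Build the Huffman tree bottom-up:
combine s4(3), s5(6) → 9
combine s7(7), 9 → 16
combine 16, s3(41) → 57
combine 57, s6(70) → 127
combine 127, s2(147) → 274
combine s1(160), s8(174) → 334
combine 274, 334 → 608
Total encoded bits = sum of merged weights = 9 + 16 + 57 + 127 + 274 + 334 + 608 = 1425.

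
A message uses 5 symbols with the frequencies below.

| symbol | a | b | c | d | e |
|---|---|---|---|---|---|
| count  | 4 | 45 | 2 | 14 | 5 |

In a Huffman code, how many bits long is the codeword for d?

2

Build the tree from the bottom:
c(2) + a(4) → 6
e(5) + 6 → 11
11 + d(14) → 25
25 + b(45) → 70
d sits 2 levels below the root, so its codeword is 2 bits.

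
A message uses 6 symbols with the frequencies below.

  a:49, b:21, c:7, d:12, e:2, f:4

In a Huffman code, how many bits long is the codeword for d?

Repeatedly merge the two smallest:
merge e(2) and f(4): 6
merge 6 and c(7): 13
merge d(12) and 13: 25
merge b(21) and 25: 46
merge 46 and a(49): 95
The subtree containing d is merged 3 times, so code length = 3.

3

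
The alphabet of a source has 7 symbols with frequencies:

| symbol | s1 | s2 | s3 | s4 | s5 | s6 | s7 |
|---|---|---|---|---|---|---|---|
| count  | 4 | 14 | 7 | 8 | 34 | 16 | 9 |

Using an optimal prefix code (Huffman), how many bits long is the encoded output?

Greedily combine the two least-frequent nodes:
combine s1(4), s3(7) → 11
combine s4(8), s7(9) → 17
combine 11, s2(14) → 25
combine s6(16), 17 → 33
combine 25, 33 → 58
combine s5(34), 58 → 92
Total encoded bits = sum of merged weights = 11 + 17 + 25 + 33 + 58 + 92 = 236.

236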